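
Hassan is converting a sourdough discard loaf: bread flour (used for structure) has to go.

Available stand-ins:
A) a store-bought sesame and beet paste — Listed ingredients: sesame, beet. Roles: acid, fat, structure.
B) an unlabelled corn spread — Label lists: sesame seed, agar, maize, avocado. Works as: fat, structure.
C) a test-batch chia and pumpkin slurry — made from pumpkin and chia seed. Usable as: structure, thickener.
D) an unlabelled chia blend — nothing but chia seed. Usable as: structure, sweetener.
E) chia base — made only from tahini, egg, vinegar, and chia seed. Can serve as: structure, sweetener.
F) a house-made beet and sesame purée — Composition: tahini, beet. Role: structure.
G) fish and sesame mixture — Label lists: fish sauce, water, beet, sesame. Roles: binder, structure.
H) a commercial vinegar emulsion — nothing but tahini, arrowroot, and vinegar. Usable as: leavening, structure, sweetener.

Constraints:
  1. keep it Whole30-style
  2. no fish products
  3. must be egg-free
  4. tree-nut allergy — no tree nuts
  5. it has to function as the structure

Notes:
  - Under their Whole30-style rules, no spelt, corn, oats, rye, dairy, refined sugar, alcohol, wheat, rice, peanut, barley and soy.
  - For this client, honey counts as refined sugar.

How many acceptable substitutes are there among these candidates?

A: all constraints satisfied — valid
B: has maize, so not Whole30-style — no
C: nothing on the exclusion list — keep
D: no fish, Whole30-style — keep
E: has egg, so not egg-free — no
F: works as a structure, no egg, no fish — valid
G: has fish sauce, so not fish-free — reject
H: works as a structure, no fish, no egg — OK

5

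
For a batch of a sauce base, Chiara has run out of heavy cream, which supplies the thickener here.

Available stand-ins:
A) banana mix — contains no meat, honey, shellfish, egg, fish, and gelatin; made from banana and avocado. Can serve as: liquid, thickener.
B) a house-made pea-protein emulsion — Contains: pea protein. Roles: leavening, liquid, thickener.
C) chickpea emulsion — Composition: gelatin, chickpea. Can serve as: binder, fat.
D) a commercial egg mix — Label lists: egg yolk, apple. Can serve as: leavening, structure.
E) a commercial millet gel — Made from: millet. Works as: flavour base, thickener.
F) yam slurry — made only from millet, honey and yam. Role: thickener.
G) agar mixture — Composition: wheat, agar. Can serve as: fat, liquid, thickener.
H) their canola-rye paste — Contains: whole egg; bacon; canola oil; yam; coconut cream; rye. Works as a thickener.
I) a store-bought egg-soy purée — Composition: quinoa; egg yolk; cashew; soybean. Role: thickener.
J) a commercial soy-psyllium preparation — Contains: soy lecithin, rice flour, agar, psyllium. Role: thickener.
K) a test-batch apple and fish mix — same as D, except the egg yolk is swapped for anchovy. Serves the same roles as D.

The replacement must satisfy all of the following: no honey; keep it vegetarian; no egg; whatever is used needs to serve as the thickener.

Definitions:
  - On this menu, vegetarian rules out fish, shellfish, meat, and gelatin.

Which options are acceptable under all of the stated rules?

A: works as a thickener, vegetarian, no egg — valid
B: no honey, vegetarian — OK
C: not usable as a thickener; has gelatin, so not vegetarian — no
D: not usable as a thickener; has egg yolk, so not egg-free — out
E: works as a thickener, vegetarian, no honey — valid
F: has honey, so not honey-free — reject
G: works as a thickener, no egg, vegetarian — valid
H: has bacon, so not vegetarian; has whole egg, so not egg-free — no
I: has egg yolk, so not egg-free — out
J: no egg, vegetarian — OK
K: not usable as a thickener; has anchovy, so not vegetarian — reject

A, B, E, G, J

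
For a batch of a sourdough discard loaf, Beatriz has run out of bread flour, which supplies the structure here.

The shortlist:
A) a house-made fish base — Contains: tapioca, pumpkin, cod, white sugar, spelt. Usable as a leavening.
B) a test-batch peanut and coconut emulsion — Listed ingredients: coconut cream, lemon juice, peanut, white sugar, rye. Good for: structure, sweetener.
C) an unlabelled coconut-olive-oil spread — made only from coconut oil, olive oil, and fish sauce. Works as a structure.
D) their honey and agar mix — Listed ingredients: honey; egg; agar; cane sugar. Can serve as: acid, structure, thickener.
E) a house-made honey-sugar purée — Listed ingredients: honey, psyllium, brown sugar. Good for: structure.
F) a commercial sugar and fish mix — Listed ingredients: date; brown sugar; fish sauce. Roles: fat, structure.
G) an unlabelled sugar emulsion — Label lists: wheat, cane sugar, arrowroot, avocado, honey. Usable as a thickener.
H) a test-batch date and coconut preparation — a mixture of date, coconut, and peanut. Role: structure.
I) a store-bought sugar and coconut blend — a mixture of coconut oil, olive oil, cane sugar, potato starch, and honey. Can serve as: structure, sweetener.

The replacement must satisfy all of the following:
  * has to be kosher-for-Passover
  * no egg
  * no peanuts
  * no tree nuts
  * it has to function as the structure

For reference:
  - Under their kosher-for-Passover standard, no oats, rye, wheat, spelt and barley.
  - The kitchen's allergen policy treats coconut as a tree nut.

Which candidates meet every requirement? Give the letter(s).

A: not usable as a structure; has spelt, so not kosher-for-Passover — no
B: has rye, so not kosher-for-Passover; has peanut, so not peanut-free (and 1 more) — no
C: has coconut oil, so not tree-nut-free — out
D: has egg, so not egg-free — out
E: only honey, brown sugar, and psyllium; none excluded — keep
F: works as a structure, tree-nut-free, kosher-for-Passover — valid
G: not usable as a structure; has wheat, so not kosher-for-Passover — no
H: has peanut, so not peanut-free; has coconut, so not tree-nut-free — reject
I: has coconut oil, so not tree-nut-free — out

E, F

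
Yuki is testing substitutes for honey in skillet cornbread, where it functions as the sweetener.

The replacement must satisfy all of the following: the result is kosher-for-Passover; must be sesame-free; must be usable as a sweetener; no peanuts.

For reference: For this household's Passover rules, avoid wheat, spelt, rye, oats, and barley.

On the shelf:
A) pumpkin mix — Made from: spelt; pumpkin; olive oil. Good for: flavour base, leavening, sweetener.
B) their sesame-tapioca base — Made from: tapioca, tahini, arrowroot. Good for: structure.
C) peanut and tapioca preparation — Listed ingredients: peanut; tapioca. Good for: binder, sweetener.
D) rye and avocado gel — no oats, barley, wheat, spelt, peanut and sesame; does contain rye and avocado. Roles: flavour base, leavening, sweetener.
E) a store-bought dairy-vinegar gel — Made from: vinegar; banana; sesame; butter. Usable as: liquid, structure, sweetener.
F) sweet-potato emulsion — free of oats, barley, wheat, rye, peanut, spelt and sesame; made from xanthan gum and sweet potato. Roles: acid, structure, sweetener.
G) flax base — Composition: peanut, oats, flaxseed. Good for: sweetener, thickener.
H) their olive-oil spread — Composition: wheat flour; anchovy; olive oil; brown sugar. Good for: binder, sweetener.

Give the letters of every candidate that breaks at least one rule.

A: has spelt, so not kosher-for-Passover — reject
B: not usable as a sweetener; has tahini, so not sesame-free — no
C: has peanut, so not peanut-free — reject
D: has rye, so not kosher-for-Passover — out
E: has sesame, so not sesame-free — out
F: works as a sweetener, no sesame, no peanut — valid
G: has oats, so not kosher-for-Passover; has peanut, so not peanut-free — out
H: has wheat flour, so not kosher-for-Passover — out

A, B, C, D, E, G, H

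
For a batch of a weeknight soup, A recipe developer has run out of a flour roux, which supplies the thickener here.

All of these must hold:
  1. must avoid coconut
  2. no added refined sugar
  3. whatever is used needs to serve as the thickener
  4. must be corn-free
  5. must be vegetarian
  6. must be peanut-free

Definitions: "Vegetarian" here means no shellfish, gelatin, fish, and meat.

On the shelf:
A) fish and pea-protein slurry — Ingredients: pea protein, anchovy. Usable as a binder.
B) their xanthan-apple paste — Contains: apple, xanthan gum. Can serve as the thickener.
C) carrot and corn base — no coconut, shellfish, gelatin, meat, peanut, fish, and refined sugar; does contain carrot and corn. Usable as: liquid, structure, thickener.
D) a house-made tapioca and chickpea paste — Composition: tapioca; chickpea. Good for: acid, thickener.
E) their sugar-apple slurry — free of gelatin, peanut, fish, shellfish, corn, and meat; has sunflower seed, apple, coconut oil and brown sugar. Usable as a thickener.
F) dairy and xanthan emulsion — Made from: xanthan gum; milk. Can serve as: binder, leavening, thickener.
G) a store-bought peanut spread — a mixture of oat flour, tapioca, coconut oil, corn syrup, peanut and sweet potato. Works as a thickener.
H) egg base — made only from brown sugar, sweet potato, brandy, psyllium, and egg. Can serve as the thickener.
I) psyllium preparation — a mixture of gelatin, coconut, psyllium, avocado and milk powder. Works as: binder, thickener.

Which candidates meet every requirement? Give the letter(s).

B, D, F

A: not usable as a thickener; has anchovy, so not vegetarian — out
B: every rule checks out — OK
C: has corn, so not corn-free — reject
D: all constraints satisfied — keep
E: has coconut oil, so not coconut-free; has brown sugar, so not no-added-sugar — no
F: vegetarian, no peanut — OK
G: has corn syrup, so not corn-free; has coconut oil, so not coconut-free (and 1 more) — no
H: has brown sugar, so not no-added-sugar — no
I: has gelatin, so not vegetarian; has coconut, so not coconut-free — out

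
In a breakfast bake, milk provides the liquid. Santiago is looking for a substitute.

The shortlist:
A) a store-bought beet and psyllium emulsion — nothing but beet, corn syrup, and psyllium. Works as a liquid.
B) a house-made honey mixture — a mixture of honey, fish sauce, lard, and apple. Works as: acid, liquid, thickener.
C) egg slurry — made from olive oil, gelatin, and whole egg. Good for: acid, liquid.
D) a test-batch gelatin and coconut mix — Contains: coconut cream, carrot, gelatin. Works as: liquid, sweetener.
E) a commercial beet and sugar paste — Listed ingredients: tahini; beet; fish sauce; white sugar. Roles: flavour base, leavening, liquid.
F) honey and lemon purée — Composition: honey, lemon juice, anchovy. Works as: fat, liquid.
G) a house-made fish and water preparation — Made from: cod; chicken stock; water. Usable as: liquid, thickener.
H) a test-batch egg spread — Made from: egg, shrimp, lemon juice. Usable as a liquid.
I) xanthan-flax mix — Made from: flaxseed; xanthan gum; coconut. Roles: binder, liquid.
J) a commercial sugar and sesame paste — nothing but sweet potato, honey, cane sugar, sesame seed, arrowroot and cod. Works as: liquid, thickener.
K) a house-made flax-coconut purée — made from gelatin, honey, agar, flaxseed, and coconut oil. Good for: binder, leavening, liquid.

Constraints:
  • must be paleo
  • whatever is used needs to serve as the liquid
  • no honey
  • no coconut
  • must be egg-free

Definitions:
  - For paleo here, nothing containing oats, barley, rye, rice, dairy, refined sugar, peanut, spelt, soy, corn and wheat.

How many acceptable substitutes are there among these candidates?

A: has corn syrup, so not paleo — out
B: has honey, so not honey-free — reject
C: has whole egg, so not egg-free — out
D: has coconut cream, so not coconut-free — reject
E: has white sugar, so not paleo — reject
F: has honey, so not honey-free — out
G: no honey, paleo — keep
H: has egg, so not egg-free — reject
I: has coconut, so not coconut-free — out
J: has cane sugar, so not paleo; has honey, so not honey-free — out
K: has honey, so not honey-free; has coconut oil, so not coconut-free — out

1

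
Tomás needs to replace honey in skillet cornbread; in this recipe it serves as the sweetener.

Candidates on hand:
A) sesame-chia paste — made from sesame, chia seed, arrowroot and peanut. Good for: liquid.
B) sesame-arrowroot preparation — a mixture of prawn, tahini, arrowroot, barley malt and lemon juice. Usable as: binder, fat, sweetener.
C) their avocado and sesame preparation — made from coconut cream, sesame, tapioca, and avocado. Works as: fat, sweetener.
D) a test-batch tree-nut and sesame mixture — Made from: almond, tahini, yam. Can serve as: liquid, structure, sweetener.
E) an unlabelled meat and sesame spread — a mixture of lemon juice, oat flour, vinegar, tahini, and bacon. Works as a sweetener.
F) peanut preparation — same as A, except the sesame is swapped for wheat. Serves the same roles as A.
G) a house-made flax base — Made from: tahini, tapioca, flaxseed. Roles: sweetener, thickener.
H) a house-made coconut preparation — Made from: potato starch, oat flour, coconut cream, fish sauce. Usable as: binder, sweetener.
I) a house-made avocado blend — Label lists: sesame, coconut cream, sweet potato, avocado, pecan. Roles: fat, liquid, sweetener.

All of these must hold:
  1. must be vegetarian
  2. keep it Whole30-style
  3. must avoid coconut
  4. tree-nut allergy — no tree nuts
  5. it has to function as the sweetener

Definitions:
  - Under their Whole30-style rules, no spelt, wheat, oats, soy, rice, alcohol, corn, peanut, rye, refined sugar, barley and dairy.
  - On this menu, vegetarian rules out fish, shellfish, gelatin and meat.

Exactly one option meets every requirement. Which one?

A: not usable as a sweetener; has peanut, so not Whole30-style — out
B: has barley malt, so not Whole30-style; has prawn, so not vegetarian — reject
C: has coconut cream, so not coconut-free — out
D: has almond, so not tree-nut-free — reject
E: has oat flour, so not Whole30-style; has bacon, so not vegetarian — no
F: not usable as a sweetener; has peanut, so not Whole30-style — out
G: no coconut, vegetarian — valid
H: has oat flour, so not Whole30-style; has fish sauce, so not vegetarian (and 1 more) — no
I: has coconut cream, so not coconut-free; has pecan, so not tree-nut-free — reject

G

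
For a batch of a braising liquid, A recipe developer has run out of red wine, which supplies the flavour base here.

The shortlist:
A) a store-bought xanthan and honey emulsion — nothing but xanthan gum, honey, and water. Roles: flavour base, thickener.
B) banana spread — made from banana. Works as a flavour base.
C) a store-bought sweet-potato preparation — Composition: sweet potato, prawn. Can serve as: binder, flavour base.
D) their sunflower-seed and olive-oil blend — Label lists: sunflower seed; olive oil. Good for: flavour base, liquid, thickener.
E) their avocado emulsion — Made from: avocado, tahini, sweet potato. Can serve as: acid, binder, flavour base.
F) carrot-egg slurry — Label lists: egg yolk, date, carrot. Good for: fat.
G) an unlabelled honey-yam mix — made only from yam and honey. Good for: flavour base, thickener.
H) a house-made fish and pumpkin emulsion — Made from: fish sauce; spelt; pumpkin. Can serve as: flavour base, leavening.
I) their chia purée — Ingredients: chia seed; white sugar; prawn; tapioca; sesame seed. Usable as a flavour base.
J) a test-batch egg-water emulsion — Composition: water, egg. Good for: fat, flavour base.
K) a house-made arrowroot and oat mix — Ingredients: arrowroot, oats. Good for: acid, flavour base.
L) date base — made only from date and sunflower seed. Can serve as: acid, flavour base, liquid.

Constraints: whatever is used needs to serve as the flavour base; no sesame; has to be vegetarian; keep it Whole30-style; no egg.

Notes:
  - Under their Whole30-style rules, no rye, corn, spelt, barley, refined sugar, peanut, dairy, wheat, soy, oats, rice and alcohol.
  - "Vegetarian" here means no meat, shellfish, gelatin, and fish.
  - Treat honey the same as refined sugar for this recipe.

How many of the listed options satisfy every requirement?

A: has honey, so not Whole30-style — no
B: no sesame, no egg — OK
C: has prawn, so not vegetarian — no
D: only olive oil and sunflower seed; none excluded — OK
E: has tahini, so not sesame-free — reject
F: not usable as a flavour base; has egg yolk, so not egg-free — out
G: has honey, so not Whole30-style — out
H: has spelt, so not Whole30-style; has fish sauce, so not vegetarian — no
I: has white sugar, so not Whole30-style; has prawn, so not vegetarian (and 1 more) — out
J: has egg, so not egg-free — out
K: has oats, so not Whole30-style — reject
L: only sunflower seed and date; none excluded — keep

3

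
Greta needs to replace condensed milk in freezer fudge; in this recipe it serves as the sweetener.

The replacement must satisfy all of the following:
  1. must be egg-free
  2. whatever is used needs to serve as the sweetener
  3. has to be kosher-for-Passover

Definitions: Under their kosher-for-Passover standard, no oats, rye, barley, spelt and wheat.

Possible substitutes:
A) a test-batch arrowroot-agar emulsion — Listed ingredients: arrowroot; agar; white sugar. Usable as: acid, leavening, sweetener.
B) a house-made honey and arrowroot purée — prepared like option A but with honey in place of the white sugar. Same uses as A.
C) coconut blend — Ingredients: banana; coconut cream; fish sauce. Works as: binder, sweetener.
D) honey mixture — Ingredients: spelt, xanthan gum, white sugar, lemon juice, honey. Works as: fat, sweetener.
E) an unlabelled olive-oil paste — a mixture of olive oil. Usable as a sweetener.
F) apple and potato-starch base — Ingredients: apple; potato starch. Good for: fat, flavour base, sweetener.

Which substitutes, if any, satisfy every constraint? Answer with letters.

A: all constraints satisfied — OK
B: only honey, arrowroot, and agar; none excluded — valid
C: nothing on the exclusion list — valid
D: has spelt, so not kosher-for-Passover — no
E: only olive oil; none excluded — keep
F: only potato starch and apple; none excluded — valid

A, B, C, E, F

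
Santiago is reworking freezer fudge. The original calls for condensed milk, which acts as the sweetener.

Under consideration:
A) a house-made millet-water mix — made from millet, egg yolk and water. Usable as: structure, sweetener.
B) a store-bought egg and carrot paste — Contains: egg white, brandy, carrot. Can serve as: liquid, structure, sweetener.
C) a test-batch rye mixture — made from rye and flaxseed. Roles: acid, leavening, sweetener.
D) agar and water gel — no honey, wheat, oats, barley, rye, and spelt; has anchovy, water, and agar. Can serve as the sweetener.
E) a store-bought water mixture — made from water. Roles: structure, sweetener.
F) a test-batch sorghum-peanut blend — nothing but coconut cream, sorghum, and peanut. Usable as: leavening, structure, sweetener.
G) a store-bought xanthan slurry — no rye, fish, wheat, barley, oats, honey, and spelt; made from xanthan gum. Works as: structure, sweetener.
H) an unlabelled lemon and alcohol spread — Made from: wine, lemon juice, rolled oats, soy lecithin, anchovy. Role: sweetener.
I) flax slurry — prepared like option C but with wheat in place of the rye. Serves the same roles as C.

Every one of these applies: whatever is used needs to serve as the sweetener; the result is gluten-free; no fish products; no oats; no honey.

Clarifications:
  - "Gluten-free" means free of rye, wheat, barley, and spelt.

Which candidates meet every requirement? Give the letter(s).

A, B, E, F, G

A: only egg yolk, millet, and water; none excluded — keep
B: works as a sweetener, no fish, no oats — keep
C: has rye, so not gluten-free — reject
D: has anchovy, so not fish-free — out
E: only water; none excluded — valid
F: only coconut cream, peanut, and sorghum; none excluded — OK
G: works as a sweetener, no oats, no fish — valid
H: has anchovy, so not fish-free; has rolled oats, so not oat-free — out
I: has wheat, so not gluten-free — reject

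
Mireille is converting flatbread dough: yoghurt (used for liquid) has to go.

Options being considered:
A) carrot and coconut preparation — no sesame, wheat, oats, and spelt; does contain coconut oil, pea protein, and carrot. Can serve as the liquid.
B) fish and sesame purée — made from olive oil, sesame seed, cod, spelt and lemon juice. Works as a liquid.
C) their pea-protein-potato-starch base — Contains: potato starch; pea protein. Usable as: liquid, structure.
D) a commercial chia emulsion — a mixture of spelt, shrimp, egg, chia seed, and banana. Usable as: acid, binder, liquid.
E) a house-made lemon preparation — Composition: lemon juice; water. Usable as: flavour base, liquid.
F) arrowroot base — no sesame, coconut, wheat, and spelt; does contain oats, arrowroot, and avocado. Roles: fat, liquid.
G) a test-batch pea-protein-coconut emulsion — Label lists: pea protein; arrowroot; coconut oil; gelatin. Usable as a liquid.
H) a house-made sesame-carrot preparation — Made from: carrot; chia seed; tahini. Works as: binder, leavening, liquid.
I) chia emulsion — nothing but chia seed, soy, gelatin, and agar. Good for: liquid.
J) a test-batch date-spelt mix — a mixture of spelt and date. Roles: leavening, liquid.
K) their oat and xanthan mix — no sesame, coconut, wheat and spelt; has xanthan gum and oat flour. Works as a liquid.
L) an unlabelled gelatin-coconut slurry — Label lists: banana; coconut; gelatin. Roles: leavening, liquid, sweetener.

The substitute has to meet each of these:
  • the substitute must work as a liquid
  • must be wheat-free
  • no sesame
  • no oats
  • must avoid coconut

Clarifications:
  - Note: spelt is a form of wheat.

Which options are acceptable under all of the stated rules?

C, E, I

A: has coconut oil, so not coconut-free — no
B: has sesame seed, so not sesame-free; has spelt, so not wheat-free — no
C: nothing on the exclusion list — valid
D: has spelt, so not wheat-free — no
E: works as a liquid, wheat-free, no sesame — valid
F: has oats, so not oat-free — reject
G: has coconut oil, so not coconut-free — out
H: has tahini, so not sesame-free — no
I: every rule checks out — OK
J: has spelt, so not wheat-free — no
K: has oat flour, so not oat-free — no
L: has coconut, so not coconut-free — out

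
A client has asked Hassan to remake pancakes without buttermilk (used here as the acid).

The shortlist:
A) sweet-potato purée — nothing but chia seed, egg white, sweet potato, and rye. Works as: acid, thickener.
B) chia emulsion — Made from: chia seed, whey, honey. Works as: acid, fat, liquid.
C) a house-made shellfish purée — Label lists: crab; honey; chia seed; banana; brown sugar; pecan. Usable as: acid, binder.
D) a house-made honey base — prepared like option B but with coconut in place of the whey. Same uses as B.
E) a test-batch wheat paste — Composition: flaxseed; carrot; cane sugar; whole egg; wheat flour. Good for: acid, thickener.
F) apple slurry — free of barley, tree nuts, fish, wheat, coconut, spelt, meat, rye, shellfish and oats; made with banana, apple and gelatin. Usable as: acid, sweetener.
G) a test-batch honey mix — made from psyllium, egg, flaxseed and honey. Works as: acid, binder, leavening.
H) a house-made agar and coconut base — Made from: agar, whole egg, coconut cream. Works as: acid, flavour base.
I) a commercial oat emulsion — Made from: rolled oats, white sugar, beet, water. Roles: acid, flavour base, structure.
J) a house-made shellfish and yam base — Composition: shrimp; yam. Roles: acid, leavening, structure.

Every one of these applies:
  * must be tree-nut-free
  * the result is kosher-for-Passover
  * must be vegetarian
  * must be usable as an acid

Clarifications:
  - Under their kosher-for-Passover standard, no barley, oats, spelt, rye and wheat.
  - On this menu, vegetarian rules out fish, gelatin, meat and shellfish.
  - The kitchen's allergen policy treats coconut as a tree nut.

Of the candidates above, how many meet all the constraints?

A: has rye, so not kosher-for-Passover — out
B: tree-nut-free, kosher-for-Passover — valid
C: has crab, so not vegetarian; has pecan, so not tree-nut-free — no
D: has coconut, so not tree-nut-free — reject
E: has wheat flour, so not kosher-for-Passover — reject
F: has gelatin, so not vegetarian — reject
G: works as an acid, kosher-for-Passover, tree-nut-free — keep
H: has coconut cream, so not tree-nut-free — out
I: has rolled oats, so not kosher-for-Passover — out
J: has shrimp, so not vegetarian — out

2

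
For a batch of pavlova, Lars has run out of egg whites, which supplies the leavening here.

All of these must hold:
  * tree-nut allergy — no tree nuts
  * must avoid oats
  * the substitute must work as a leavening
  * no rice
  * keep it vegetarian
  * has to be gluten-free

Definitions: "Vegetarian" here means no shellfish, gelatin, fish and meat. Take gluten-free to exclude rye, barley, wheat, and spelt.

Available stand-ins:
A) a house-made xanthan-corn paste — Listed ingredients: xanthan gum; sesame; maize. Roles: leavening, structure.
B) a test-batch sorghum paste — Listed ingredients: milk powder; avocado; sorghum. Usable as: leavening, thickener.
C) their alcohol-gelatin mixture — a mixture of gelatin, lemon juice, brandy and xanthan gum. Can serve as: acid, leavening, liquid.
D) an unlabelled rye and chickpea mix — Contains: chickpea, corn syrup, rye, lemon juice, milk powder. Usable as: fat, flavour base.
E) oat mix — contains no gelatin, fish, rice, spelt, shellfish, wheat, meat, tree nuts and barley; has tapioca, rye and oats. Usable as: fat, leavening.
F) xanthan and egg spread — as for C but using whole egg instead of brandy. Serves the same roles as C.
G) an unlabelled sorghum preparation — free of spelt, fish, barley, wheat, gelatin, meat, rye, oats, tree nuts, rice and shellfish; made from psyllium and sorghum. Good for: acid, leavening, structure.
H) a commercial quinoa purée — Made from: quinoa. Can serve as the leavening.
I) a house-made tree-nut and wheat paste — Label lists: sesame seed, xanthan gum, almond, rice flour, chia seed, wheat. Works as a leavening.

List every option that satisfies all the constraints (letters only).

A: all constraints satisfied — keep
B: nothing on the exclusion list — OK
C: has gelatin, so not vegetarian — out
D: not usable as a leavening; has rye, so not gluten-free — reject
E: has rye, so not gluten-free; has oats, so not oat-free — reject
F: has gelatin, so not vegetarian — out
G: every rule checks out — keep
H: no tree nuts, no oats — keep
I: has wheat, so not gluten-free; has rice flour, so not rice-free (and 1 more) — reject

A, B, G, H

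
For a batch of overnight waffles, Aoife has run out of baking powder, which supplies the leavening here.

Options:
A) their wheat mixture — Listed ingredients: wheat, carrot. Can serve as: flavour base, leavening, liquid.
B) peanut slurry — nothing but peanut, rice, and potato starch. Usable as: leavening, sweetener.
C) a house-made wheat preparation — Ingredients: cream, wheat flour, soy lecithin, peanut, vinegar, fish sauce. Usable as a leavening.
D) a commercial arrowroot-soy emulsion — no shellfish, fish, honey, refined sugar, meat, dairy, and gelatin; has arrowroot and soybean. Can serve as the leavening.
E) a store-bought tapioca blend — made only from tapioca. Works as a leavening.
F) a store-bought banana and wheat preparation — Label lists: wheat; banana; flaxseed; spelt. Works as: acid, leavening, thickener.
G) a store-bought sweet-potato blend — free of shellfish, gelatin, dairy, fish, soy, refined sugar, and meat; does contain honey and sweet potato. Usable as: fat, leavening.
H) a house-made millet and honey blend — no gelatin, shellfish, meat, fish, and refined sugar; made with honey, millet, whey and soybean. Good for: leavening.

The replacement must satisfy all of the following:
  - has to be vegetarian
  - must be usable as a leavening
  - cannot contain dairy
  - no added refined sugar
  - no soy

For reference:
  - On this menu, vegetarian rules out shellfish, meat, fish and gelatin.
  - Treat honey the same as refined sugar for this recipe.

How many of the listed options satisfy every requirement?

4

A: only wheat and carrot; none excluded — valid
B: all constraints satisfied — valid
C: has fish sauce, so not vegetarian; has soy lecithin, so not soy-free (and 1 more) — no
D: has soybean, so not soy-free — out
E: no dairy, vegetarian — keep
F: works as a leavening, no dairy, no soy — valid
G: has honey, so not no-added-sugar — reject
H: has soybean, so not soy-free; has honey, so not no-added-sugar (and 1 more) — reject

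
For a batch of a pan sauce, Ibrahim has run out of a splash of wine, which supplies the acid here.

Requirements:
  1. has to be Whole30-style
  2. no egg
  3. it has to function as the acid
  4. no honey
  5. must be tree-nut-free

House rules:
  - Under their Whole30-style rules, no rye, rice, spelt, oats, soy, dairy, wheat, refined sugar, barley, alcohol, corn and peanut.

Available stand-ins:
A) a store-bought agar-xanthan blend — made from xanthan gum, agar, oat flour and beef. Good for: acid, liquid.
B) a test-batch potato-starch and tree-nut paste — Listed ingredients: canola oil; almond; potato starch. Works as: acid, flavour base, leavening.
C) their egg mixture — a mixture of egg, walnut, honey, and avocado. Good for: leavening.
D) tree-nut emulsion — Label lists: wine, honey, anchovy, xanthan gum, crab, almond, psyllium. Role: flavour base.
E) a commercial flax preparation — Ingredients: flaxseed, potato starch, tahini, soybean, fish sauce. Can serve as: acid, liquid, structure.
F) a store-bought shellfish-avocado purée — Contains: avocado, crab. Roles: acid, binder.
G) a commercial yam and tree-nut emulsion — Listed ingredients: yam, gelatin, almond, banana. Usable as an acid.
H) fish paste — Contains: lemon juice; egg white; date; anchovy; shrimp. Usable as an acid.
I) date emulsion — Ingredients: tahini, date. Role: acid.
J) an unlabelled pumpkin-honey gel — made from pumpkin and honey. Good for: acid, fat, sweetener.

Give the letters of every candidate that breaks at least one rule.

A, B, C, D, E, G, H, J

A: has oat flour, so not Whole30-style — out
B: has almond, so not tree-nut-free — no
C: not usable as an acid; has walnut, so not tree-nut-free (and 2 more) — no
D: not usable as an acid; has wine, so not Whole30-style (and 2 more) — out
E: has soybean, so not Whole30-style — out
F: only crab and avocado; none excluded — valid
G: has almond, so not tree-nut-free — reject
H: has egg white, so not egg-free — no
I: no tree nuts, no egg — keep
J: has honey, so not honey-free — reject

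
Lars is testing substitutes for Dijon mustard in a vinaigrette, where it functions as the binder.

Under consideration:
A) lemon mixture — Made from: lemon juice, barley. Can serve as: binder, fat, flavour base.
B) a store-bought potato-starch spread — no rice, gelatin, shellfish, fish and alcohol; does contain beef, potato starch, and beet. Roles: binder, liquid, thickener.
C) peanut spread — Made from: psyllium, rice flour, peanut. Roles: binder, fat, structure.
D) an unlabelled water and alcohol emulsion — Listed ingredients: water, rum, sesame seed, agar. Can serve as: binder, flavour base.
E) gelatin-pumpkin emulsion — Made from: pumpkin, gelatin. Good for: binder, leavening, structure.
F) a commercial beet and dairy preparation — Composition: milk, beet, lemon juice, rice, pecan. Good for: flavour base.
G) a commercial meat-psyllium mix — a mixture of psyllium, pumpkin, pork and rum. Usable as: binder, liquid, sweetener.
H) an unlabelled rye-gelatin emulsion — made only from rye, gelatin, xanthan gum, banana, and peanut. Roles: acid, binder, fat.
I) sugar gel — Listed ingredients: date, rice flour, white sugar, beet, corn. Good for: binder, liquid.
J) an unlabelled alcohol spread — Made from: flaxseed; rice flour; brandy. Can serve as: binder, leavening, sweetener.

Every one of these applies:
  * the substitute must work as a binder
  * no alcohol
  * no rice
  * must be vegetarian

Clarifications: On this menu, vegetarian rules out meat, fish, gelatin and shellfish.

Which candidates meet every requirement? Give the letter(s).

A: only barley and lemon juice; none excluded — keep
B: has beef, so not vegetarian — out
C: has rice flour, so not rice-free — reject
D: has rum, so not alcohol-free — no
E: has gelatin, so not vegetarian — out
F: not usable as a binder; has rice, so not rice-free — no
G: has pork, so not vegetarian; has rum, so not alcohol-free — reject
H: has gelatin, so not vegetarian — reject
I: has rice flour, so not rice-free — out
J: has rice flour, so not rice-free; has brandy, so not alcohol-free — out

A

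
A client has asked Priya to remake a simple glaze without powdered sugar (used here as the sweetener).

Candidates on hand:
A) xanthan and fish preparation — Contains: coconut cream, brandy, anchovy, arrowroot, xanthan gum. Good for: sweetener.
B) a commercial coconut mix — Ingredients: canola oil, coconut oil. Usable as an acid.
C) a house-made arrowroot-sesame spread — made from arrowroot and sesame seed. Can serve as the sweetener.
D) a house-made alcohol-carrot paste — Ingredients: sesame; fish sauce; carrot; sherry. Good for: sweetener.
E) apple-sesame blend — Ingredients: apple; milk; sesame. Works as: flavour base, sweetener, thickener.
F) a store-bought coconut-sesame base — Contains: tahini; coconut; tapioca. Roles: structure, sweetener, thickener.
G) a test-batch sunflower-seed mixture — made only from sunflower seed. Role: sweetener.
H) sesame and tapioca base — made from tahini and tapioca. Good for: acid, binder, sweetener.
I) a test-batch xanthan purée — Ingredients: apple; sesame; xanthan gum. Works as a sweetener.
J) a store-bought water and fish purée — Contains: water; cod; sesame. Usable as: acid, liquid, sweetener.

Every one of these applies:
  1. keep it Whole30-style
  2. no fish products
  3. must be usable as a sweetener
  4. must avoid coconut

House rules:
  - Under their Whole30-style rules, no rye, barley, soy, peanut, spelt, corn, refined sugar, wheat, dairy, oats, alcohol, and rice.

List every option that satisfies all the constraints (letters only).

A: has brandy, so not Whole30-style; has coconut cream, so not coconut-free (and 1 more) — out
B: not usable as a sweetener; has coconut oil, so not coconut-free — reject
C: only sesame seed and arrowroot; none excluded — valid
D: has sherry, so not Whole30-style; has fish sauce, so not fish-free — reject
E: has milk, so not Whole30-style — out
F: has coconut, so not coconut-free — reject
G: every rule checks out — keep
H: only tahini and tapioca; none excluded — valid
I: only sesame, xanthan gum, and apple; none excluded — valid
J: has cod, so not fish-free — no

C, G, H, I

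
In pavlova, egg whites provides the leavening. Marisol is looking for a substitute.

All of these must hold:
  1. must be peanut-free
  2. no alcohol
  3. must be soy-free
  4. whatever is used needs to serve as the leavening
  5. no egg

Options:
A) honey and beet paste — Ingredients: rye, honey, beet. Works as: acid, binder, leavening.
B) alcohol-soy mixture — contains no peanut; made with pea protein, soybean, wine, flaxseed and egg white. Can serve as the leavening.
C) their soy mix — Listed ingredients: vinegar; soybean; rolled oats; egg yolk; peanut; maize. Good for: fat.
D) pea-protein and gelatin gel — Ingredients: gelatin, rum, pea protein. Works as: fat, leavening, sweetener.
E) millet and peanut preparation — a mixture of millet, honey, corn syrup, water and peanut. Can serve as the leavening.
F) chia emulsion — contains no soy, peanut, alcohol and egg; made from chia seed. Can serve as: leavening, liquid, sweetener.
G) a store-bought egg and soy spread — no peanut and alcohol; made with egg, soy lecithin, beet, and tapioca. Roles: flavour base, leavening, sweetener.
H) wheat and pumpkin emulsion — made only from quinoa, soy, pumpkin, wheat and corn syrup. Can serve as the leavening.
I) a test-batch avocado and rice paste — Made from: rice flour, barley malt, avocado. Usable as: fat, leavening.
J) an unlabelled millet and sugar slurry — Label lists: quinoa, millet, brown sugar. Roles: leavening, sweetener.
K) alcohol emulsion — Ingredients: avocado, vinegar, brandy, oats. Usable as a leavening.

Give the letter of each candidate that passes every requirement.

A: all constraints satisfied — keep
B: has egg white, so not egg-free; has soybean, so not soy-free (and 1 more) — out
C: not usable as a leavening; has egg yolk, so not egg-free (and 2 more) — out
D: has rum, so not alcohol-free — out
E: has peanut, so not peanut-free — out
F: works as a leavening, no alcohol, no egg — OK
G: has egg, so not egg-free; has soy lecithin, so not soy-free — out
H: has soy, so not soy-free — no
I: works as a leavening, no soy, no egg — keep
J: only brown sugar, quinoa, and millet; none excluded — OK
K: has brandy, so not alcohol-free — out

A, F, I, J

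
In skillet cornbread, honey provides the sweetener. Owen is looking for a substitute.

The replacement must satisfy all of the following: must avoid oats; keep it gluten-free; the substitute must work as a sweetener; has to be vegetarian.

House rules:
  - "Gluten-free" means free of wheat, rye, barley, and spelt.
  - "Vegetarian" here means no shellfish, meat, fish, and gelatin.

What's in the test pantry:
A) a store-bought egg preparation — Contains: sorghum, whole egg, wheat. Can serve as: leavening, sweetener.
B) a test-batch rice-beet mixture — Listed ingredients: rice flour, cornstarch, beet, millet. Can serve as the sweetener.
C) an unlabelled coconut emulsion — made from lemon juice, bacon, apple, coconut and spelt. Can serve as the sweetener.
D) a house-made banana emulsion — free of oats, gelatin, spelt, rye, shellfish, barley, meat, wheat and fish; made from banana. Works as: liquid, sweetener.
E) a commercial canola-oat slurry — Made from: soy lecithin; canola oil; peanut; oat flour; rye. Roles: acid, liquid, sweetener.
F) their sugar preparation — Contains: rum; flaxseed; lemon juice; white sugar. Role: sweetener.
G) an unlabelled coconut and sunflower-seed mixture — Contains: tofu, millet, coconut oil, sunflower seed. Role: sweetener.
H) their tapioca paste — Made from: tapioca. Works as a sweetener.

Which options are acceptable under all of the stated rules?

B, D, F, G, H

A: has wheat, so not gluten-free — out
B: works as a sweetener, gluten-free, no oats — OK
C: has spelt, so not gluten-free; has bacon, so not vegetarian — out
D: every rule checks out — OK
E: has rye, so not gluten-free; has oat flour, so not oat-free — out
F: rum and white sugar etc. — none of it excluded — OK
G: works as a sweetener, vegetarian, no oats — OK
H: no oats, gluten-free — valid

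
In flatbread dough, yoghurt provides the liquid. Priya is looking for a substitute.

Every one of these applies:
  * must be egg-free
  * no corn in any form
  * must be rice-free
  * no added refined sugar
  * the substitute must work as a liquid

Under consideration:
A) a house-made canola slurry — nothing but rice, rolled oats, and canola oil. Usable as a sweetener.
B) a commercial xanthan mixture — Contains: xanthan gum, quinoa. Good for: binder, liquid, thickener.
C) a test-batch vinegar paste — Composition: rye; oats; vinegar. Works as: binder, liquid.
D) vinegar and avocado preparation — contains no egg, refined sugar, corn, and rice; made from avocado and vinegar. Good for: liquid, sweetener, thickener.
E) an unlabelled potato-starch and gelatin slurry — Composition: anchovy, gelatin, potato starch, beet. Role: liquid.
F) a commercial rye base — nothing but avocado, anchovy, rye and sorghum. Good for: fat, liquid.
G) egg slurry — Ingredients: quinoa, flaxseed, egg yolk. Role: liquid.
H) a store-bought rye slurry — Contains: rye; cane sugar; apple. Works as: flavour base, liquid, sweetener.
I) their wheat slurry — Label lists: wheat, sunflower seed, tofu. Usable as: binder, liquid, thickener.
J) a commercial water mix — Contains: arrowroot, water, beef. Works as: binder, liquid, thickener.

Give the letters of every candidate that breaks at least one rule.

A: not usable as a liquid; has rice, so not rice-free — out
B: only xanthan gum and quinoa; none excluded — keep
C: nothing on the exclusion list — OK
D: works as a liquid, no egg, no corn — OK
E: no egg, no rice — keep
F: no refined sugar, no rice — keep
G: has egg yolk, so not egg-free — out
H: has cane sugar, so not no-added-sugar — reject
I: every rule checks out — keep
J: all constraints satisfied — OK

A, G, H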